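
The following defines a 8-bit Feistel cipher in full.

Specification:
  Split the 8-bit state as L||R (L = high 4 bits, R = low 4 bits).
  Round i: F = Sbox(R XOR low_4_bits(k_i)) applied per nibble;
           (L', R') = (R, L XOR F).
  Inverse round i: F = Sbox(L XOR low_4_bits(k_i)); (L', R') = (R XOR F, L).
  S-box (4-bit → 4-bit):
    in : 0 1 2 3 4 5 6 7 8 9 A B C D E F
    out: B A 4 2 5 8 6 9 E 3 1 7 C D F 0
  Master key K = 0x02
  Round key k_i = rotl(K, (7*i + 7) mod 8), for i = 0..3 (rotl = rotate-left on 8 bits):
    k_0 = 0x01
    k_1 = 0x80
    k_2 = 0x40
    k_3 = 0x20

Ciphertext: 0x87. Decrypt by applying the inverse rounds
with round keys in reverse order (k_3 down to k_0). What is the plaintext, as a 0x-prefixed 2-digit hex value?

0xBE

s_0 = ciphertext = 0x87
s_1 = InvRound(s_0, k_3) = 0x98
s_2 = InvRound(s_1, k_2) = 0xB9
s_3 = InvRound(s_2, k_1) = 0xEB
s_4 = InvRound(s_3, k_0) = 0xBE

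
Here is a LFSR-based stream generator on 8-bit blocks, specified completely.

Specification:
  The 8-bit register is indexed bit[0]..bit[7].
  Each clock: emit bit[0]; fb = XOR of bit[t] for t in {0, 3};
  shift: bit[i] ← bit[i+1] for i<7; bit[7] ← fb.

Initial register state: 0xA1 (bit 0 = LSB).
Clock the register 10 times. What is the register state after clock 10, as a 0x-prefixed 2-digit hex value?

reg_0 = 0xA1
clock 1: out=1, reg = 0xD0
clock 2: out=0, reg = 0x68
clock 3: out=0, reg = 0xB4
clock 4: out=0, reg = 0x5A
clock 5: out=0, reg = 0xAD
clock 6: out=1, reg = 0x56
clock 7: out=0, reg = 0x2B
clock 8: out=1, reg = 0x15
clock 9: out=1, reg = 0x8A
clock 10: out=0, reg = 0xC5

0xC5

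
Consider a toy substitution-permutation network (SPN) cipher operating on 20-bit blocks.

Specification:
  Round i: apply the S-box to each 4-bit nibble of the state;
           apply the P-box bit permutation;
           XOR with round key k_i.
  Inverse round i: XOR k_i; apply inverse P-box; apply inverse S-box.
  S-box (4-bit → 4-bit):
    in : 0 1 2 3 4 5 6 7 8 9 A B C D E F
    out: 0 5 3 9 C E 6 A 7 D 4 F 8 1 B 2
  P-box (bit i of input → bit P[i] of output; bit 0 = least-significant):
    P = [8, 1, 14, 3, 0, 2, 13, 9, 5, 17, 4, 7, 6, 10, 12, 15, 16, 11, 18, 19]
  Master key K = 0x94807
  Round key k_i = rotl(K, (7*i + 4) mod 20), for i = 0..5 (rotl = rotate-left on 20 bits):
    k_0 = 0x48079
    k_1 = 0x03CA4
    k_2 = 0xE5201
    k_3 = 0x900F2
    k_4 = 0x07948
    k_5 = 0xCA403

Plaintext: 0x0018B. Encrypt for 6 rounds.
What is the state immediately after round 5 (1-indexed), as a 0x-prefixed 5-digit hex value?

0x293B1

s_0 = plaintext = 0x0018B
s_1 = Round(s_0, k_0) = 0x4E146
s_2 = Round(s_1, k_1) = 0xCDAD6
s_3 = Round(s_2, k_2) = 0x61252
s_4 = Round(s_3, k_3) = 0xF3B94
s_5 = Round(s_4, k_4) = 0x293B1
s_6 = Round(s_5, k_5) = 0xD5FE6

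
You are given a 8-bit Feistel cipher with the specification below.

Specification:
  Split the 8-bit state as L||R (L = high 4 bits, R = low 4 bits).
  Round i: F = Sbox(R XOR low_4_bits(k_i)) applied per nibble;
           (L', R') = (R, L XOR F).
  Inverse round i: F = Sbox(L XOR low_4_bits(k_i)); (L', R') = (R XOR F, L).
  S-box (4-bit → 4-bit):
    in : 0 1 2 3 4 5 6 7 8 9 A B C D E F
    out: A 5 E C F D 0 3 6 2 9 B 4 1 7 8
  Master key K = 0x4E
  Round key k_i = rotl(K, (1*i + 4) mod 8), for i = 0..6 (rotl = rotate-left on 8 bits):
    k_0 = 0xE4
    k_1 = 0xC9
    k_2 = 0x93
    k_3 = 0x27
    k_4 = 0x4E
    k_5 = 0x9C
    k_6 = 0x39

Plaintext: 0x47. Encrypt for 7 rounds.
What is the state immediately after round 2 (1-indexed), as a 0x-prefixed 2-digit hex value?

s_0 = plaintext = 0x47
s_1 = Round(s_0, k_0) = 0x78
s_2 = Round(s_1, k_1) = 0x82
s_3 = Round(s_2, k_2) = 0x2D
s_4 = Round(s_3, k_3) = 0xDB
s_5 = Round(s_4, k_4) = 0xB0
s_6 = Round(s_5, k_5) = 0x0F
s_7 = Round(s_6, k_6) = 0xF0

0x82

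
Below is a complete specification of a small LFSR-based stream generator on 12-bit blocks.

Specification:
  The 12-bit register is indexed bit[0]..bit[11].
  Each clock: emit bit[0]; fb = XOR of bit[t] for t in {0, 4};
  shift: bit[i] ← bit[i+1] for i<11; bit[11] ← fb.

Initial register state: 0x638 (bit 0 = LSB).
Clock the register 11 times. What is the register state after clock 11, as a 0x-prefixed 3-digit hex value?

reg_0 = 0x638
clock 1: out=0, reg = 0xB1C
clock 2: out=0, reg = 0xD8E
clock 3: out=0, reg = 0x6C7
clock 4: out=1, reg = 0xB63
clock 5: out=1, reg = 0xDB1
clock 6: out=1, reg = 0x6D8
clock 7: out=0, reg = 0xB6C
clock 8: out=0, reg = 0x5B6
clock 9: out=0, reg = 0xADB
clock 10: out=1, reg = 0x56D
clock 11: out=1, reg = 0xAB6

0xAB6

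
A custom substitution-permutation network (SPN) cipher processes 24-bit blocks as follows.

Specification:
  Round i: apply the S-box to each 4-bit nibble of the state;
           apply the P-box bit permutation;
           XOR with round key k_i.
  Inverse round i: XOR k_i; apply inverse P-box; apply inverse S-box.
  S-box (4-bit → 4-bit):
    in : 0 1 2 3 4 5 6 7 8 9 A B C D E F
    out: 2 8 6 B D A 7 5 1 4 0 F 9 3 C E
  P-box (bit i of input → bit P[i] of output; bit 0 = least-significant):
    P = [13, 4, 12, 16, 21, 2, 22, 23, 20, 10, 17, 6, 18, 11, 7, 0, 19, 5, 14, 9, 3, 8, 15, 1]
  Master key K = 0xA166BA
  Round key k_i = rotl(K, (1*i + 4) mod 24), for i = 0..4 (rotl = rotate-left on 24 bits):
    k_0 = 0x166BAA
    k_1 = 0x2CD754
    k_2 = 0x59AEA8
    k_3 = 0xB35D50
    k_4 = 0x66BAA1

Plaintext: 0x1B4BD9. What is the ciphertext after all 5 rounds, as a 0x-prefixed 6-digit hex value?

0x62F3AF

s_0 = plaintext = 0x1B4BD9
s_1 = Round(s_0, k_0) = 0x283D4D
s_2 = Round(s_1, k_1) = 0xD07A45
s_3 = Round(s_2, k_2) = 0xBCAF10
s_4 = Round(s_3, k_3) = 0x39DA0A
s_5 = Round(s_4, k_4) = 0x62F3AF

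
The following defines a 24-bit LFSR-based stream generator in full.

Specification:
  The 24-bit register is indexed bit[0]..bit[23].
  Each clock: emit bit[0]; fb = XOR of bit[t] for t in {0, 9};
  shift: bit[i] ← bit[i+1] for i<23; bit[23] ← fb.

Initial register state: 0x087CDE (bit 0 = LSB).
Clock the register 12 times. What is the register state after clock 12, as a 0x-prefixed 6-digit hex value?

reg_0 = 0x087CDE
clock 1: out=0, reg = 0x043E6F
clock 2: out=1, reg = 0x021F37
clock 3: out=1, reg = 0x010F9B
clock 4: out=1, reg = 0x0087CD
clock 5: out=1, reg = 0x0043E6
clock 6: out=0, reg = 0x8021F3
clock 7: out=1, reg = 0xC010F9
clock 8: out=1, reg = 0xE0087C
clock 9: out=0, reg = 0x70043E
clock 10: out=0, reg = 0x38021F
clock 11: out=1, reg = 0x1C010F
clock 12: out=1, reg = 0x8E0087

0x8E0087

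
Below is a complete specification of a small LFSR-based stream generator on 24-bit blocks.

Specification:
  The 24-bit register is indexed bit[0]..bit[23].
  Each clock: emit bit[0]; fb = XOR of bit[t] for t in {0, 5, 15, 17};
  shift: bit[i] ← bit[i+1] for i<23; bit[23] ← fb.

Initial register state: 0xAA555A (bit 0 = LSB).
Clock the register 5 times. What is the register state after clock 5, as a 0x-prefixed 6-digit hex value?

0x8D52AA

reg_0 = 0xAA555A
clock 1: out=0, reg = 0xD52AAD
clock 2: out=1, reg = 0x6A9556
clock 3: out=0, reg = 0x354AAB
clock 4: out=1, reg = 0x1AA555
clock 5: out=1, reg = 0x8D52AA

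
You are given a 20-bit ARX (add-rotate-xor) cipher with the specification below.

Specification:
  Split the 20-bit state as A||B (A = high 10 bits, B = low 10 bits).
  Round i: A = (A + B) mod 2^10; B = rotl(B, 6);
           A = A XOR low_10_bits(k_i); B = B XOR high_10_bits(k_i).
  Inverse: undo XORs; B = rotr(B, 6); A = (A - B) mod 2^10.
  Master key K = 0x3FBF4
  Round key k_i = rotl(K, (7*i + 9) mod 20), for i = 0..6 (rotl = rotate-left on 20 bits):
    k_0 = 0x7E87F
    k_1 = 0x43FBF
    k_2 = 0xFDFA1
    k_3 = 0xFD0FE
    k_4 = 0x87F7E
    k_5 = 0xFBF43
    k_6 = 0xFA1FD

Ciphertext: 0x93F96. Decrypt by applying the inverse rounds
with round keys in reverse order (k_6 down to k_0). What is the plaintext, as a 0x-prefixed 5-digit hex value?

0xC70FB

s_0 = ciphertext = 0x93F96
s_1 = InvRound(s_0, k_6) = 0xF47E1
s_2 = InvRound(s_1, k_5) = 0xEC8E0
s_3 = InvRound(s_2, k_4) = 0x347FB
s_4 = InvRound(s_3, k_3) = 0xCFCF0
s_5 = InvRound(s_4, k_2) = 0x0887C
s_6 = InvRound(s_5, k_1) = 0x1A335
s_7 = InvRound(s_6, k_0) = 0xC70FB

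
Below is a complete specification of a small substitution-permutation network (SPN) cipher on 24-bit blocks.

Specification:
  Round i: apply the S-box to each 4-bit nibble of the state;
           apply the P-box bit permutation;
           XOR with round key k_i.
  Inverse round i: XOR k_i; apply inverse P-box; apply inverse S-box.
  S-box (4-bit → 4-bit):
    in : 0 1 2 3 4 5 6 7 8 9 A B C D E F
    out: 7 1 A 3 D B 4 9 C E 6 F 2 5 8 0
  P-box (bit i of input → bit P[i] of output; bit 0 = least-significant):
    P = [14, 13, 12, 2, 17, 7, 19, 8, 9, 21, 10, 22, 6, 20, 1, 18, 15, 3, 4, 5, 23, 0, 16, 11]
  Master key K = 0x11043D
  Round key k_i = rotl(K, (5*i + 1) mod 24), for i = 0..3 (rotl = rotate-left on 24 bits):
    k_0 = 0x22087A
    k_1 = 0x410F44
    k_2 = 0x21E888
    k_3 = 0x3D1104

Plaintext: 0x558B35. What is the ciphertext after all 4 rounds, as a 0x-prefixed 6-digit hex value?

0x650213

s_0 = plaintext = 0x558B35
s_1 = Round(s_0, k_0) = 0xC4E6D5
s_2 = Round(s_1, k_1) = 0x4FEB71
s_3 = Round(s_2, k_2) = 0xC6A788
s_4 = Round(s_3, k_3) = 0x650213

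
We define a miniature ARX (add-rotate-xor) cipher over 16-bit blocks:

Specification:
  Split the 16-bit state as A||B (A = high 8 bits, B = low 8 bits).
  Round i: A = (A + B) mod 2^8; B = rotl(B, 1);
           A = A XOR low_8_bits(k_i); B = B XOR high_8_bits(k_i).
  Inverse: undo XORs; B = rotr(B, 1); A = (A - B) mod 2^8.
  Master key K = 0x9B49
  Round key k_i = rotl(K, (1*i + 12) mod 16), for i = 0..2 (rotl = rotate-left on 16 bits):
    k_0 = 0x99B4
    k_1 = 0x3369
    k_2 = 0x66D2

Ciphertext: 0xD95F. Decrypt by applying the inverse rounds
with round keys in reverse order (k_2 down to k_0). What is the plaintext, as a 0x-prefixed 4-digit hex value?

0x7427

s_0 = ciphertext = 0xD95F
s_1 = InvRound(s_0, k_2) = 0x6F9C
s_2 = InvRound(s_1, k_1) = 0x2FD7
s_3 = InvRound(s_2, k_0) = 0x7427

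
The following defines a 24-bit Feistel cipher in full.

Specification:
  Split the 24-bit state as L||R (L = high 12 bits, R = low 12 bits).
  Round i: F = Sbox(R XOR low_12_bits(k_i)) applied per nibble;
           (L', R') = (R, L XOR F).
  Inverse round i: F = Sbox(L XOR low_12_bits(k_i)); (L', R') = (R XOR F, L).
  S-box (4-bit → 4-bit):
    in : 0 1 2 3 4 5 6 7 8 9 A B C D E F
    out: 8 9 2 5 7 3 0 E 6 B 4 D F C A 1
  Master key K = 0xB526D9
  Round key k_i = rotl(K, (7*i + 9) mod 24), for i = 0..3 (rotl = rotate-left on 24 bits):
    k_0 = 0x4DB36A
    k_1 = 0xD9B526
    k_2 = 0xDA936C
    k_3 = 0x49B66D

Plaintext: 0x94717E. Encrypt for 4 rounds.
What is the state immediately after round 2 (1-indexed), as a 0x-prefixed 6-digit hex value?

s_0 = plaintext = 0x94717E
s_1 = Round(s_0, k_0) = 0x17EBD0
s_2 = Round(s_1, k_1) = 0xBD0B6E
s_3 = Round(s_2, k_2) = 0xB6ED52
s_4 = Round(s_3, k_3) = 0xD5263F

0xBD0B6E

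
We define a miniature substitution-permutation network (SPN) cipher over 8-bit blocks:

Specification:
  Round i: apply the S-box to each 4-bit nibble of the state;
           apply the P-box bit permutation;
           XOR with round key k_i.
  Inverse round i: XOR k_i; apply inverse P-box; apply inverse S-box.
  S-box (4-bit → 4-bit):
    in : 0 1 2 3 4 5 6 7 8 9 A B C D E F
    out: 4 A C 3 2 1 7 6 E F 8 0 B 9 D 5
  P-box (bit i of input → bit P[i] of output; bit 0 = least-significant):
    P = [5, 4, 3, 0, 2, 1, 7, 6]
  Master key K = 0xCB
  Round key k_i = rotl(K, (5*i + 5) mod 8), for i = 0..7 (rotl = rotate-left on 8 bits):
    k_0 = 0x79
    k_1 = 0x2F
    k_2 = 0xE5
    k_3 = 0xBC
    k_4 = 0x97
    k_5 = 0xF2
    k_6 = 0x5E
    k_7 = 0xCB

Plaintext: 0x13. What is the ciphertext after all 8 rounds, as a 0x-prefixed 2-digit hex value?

s_0 = plaintext = 0x13
s_1 = Round(s_0, k_0) = 0x0B
s_2 = Round(s_1, k_1) = 0xAF
s_3 = Round(s_2, k_2) = 0x8D
s_4 = Round(s_3, k_3) = 0x5F
s_5 = Round(s_4, k_4) = 0xBB
s_6 = Round(s_5, k_5) = 0xF2
s_7 = Round(s_6, k_6) = 0xD3
s_8 = Round(s_7, k_7) = 0xBF

0xBF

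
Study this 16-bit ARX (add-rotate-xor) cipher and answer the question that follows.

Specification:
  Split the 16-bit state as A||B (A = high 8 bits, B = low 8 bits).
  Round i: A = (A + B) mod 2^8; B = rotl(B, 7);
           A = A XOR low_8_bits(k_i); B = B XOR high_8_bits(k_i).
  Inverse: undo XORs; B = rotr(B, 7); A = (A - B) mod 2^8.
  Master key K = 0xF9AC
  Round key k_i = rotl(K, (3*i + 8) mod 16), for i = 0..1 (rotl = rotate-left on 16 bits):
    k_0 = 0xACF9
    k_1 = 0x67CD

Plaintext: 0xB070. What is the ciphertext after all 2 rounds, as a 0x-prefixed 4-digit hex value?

0xA02D

s_0 = plaintext = 0xB070
s_1 = Round(s_0, k_0) = 0xD994
s_2 = Round(s_1, k_1) = 0xA02D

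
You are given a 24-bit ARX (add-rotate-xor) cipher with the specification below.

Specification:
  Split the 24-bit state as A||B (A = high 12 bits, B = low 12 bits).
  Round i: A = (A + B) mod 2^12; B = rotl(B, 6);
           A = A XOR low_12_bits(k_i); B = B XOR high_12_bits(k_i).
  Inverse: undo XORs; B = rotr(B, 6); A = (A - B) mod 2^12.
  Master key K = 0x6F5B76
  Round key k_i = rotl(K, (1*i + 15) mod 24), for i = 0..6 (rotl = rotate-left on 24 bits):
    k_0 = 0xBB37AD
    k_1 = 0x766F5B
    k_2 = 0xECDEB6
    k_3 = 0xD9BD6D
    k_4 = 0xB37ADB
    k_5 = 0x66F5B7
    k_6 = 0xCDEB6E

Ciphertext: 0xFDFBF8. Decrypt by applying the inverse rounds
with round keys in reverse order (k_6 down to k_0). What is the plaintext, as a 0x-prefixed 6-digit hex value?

0x68A777

s_0 = ciphertext = 0xFDFBF8
s_1 = InvRound(s_0, k_6) = 0xB1599C
s_2 = InvRound(s_1, k_5) = 0x1A3CFF
s_3 = InvRound(s_2, k_4) = 0x95921F
s_4 = InvRound(s_3, k_3) = 0x2F613E
s_5 = InvRound(s_4, k_2) = 0xF41CFF
s_6 = InvRound(s_5, k_1) = 0x9AC66E
s_7 = InvRound(s_6, k_0) = 0x68A777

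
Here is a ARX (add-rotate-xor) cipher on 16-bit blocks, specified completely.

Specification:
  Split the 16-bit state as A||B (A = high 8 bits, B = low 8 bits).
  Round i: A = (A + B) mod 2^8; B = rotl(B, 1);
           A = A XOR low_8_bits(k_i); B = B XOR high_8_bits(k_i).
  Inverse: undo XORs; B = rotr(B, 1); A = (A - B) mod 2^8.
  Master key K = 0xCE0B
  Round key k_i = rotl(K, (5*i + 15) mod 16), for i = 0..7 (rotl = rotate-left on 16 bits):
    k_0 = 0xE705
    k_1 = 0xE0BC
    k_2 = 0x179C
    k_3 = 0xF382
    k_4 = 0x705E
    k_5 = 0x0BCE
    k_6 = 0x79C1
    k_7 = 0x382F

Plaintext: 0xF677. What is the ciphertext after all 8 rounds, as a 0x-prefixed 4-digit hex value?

0x3C04

s_0 = plaintext = 0xF677
s_1 = Round(s_0, k_0) = 0x6809
s_2 = Round(s_1, k_1) = 0xCDF2
s_3 = Round(s_2, k_2) = 0x23F2
s_4 = Round(s_3, k_3) = 0x9716
s_5 = Round(s_4, k_4) = 0xF35C
s_6 = Round(s_5, k_5) = 0x81B3
s_7 = Round(s_6, k_6) = 0xF51E
s_8 = Round(s_7, k_7) = 0x3C04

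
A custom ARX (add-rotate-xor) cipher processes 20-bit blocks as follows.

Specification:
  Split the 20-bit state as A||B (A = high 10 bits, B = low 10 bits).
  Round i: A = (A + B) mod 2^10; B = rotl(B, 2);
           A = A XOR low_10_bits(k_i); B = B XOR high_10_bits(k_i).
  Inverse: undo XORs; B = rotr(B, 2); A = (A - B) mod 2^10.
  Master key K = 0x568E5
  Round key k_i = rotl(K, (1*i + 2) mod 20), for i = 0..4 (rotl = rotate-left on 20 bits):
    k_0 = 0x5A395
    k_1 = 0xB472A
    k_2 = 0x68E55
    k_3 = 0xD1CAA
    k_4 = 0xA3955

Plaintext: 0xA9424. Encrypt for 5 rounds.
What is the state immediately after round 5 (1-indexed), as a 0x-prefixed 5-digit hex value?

s_0 = plaintext = 0xA9424
s_1 = Round(s_0, k_0) = 0x571F8
s_2 = Round(s_1, k_1) = 0x1F930
s_3 = Round(s_2, k_2) = 0xFED62
s_4 = Round(s_3, k_3) = 0x7DECE
s_5 = Round(s_4, k_4) = 0x641B4

0x641B4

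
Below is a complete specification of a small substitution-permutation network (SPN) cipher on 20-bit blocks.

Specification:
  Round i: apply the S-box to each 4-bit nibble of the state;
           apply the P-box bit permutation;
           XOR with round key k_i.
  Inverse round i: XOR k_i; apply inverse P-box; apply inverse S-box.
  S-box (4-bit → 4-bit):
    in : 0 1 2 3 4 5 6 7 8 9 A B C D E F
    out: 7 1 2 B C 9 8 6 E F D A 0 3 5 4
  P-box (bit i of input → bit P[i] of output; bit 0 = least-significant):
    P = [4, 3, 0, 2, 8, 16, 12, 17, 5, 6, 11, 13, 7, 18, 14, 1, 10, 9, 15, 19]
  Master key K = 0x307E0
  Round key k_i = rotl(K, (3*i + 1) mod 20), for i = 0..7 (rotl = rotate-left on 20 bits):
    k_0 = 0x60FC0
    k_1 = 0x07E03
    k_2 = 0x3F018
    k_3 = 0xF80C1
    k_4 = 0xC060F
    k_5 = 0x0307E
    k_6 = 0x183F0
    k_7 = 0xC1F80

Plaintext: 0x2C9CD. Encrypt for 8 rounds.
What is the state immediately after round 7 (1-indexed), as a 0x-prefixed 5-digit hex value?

s_0 = plaintext = 0x2C9CD
s_1 = Round(s_0, k_0) = 0x625B8
s_2 = Round(s_1, k_1) = 0xF5E2E
s_3 = Round(s_2, k_2) = 0x278AB
s_4 = Round(s_3, k_3) = 0x9FB8D
s_5 = Round(s_4, k_4) = 0x7F057
s_6 = Round(s_5, k_5) = 0x2FB17
s_7 = Round(s_6, k_6) = 0x1E0B9
s_8 = Round(s_7, k_7) = 0xF537D

0x1E0B9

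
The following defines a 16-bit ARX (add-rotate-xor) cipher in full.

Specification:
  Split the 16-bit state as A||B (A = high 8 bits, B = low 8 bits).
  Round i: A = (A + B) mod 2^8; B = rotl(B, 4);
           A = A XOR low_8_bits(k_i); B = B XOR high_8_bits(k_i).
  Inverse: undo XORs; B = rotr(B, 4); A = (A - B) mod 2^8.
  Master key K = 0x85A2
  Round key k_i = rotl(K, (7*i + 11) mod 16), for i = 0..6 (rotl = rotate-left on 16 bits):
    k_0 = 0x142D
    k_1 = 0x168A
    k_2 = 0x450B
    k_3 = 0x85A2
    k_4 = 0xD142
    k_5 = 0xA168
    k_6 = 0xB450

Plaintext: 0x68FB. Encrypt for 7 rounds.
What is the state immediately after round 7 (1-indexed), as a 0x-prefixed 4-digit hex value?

0xBBA8

s_0 = plaintext = 0x68FB
s_1 = Round(s_0, k_0) = 0x4EAB
s_2 = Round(s_1, k_1) = 0x73AC
s_3 = Round(s_2, k_2) = 0x148F
s_4 = Round(s_3, k_3) = 0x017D
s_5 = Round(s_4, k_4) = 0x3C06
s_6 = Round(s_5, k_5) = 0x2AC1
s_7 = Round(s_6, k_6) = 0xBBA8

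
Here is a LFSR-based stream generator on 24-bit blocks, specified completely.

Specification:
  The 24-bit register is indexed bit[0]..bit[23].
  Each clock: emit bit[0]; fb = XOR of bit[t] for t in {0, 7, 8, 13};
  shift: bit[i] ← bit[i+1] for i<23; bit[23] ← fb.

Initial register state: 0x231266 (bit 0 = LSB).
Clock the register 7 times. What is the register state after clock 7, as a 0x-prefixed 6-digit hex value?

reg_0 = 0x231266
clock 1: out=0, reg = 0x118933
clock 2: out=1, reg = 0x08C499
clock 3: out=1, reg = 0x04624C
clock 4: out=0, reg = 0x823126
clock 5: out=0, reg = 0x411893
clock 6: out=1, reg = 0x208C49
clock 7: out=1, reg = 0x904624

0x904624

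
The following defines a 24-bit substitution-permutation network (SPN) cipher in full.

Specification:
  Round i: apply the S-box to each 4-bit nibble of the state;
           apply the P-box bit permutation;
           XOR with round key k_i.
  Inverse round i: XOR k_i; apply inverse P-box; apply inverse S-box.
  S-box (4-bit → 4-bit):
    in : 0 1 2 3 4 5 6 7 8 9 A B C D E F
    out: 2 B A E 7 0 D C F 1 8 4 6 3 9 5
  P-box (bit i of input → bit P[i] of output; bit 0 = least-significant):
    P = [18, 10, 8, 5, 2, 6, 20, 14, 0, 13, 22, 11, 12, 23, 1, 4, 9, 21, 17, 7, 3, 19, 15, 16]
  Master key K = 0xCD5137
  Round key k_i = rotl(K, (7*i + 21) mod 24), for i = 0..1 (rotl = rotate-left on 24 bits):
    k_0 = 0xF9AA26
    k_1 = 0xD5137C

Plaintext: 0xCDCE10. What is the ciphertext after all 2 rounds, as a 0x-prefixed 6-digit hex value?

0xA165CB

s_0 = plaintext = 0xCDCE10
s_1 = Round(s_0, k_0) = 0x516461
s_2 = Round(s_1, k_1) = 0xA165CB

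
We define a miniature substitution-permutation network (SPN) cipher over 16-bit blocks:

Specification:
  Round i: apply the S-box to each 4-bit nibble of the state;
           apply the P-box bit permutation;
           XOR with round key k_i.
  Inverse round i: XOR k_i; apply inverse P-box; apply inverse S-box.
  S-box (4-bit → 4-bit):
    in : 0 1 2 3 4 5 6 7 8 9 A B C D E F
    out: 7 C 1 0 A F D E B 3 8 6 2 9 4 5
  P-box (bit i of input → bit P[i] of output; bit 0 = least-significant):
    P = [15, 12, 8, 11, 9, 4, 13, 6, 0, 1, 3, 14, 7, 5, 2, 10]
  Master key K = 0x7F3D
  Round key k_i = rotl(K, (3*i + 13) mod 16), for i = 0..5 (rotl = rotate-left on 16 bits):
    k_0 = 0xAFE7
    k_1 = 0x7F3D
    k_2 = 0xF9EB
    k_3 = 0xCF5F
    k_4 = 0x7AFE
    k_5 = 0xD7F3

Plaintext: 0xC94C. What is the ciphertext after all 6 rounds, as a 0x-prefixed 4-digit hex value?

s_0 = plaintext = 0xC94C
s_1 = Round(s_0, k_0) = 0xBF94
s_2 = Round(s_1, k_1) = 0x6500
s_3 = Round(s_2, k_2) = 0x0E74
s_4 = Round(s_3, k_3) = 0xF7A3
s_5 = Round(s_4, k_4) = 0x3A30
s_6 = Round(s_5, k_5) = 0x06F3

0x06F3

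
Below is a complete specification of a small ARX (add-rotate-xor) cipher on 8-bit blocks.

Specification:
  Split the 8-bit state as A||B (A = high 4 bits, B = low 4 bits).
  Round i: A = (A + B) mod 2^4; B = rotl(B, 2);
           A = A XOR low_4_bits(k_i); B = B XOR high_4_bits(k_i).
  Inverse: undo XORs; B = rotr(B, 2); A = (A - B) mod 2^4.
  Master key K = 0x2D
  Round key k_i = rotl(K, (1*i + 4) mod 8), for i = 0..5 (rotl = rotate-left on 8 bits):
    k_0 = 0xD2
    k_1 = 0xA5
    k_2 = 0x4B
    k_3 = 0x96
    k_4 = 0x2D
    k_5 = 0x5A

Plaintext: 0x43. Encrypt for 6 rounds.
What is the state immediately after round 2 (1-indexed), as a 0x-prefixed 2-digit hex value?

0x3E

s_0 = plaintext = 0x43
s_1 = Round(s_0, k_0) = 0x51
s_2 = Round(s_1, k_1) = 0x3E
s_3 = Round(s_2, k_2) = 0xAF
s_4 = Round(s_3, k_3) = 0xF6
s_5 = Round(s_4, k_4) = 0x8B
s_6 = Round(s_5, k_5) = 0x9B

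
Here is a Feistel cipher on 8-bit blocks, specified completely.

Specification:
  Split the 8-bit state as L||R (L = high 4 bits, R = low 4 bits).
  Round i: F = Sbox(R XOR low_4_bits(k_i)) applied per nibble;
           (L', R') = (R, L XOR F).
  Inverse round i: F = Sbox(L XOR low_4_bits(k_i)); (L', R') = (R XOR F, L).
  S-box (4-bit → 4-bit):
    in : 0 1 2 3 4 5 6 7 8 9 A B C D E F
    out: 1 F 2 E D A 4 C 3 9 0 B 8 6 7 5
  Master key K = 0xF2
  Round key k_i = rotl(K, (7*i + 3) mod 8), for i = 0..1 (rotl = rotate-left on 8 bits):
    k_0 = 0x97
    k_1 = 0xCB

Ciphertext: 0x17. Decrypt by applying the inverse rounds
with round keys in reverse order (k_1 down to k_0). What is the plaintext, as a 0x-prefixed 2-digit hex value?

s_0 = ciphertext = 0x17
s_1 = InvRound(s_0, k_1) = 0x71
s_2 = InvRound(s_1, k_0) = 0x07

0x07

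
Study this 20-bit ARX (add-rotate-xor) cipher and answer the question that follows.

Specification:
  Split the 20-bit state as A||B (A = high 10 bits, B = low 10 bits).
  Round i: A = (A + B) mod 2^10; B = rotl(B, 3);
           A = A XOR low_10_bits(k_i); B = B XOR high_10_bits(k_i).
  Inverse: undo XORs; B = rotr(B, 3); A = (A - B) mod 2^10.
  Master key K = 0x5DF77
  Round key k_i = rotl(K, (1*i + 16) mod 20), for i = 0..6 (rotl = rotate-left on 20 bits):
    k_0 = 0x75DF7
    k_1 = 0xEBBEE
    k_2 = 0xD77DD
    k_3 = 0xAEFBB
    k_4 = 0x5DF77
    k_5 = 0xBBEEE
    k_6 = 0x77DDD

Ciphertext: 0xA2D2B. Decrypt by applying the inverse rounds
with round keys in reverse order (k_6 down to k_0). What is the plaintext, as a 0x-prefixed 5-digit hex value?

s_0 = ciphertext = 0xA2D2B
s_1 = InvRound(s_0, k_6) = 0x4E21E
s_2 = InvRound(s_1, k_5) = 0xCE09E
s_3 = InvRound(s_2, k_4) = 0xE48BD
s_4 = InvRound(s_3, k_3) = 0x3A740
s_5 = InvRound(s_4, k_2) = 0x2C683
s_6 = InvRound(s_5, k_1) = 0x2EAA5
s_7 = InvRound(s_6, k_0) = 0xF7D6E

0xF7D6E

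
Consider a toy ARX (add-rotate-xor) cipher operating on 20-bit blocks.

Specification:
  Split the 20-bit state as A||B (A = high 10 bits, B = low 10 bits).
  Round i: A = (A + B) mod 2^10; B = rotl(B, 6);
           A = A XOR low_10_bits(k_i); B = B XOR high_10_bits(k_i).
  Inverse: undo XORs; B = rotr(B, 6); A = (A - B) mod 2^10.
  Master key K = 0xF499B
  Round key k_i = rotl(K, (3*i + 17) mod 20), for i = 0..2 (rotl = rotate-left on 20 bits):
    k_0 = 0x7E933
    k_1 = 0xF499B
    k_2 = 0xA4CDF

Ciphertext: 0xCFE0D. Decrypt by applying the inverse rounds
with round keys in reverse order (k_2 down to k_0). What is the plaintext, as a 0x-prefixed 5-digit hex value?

0x50F2B

s_0 = ciphertext = 0xCFE0D
s_1 = InvRound(s_0, k_2) = 0x7F9E2
s_2 = InvRound(s_1, k_1) = 0x57708
s_3 = InvRound(s_2, k_0) = 0x50F2B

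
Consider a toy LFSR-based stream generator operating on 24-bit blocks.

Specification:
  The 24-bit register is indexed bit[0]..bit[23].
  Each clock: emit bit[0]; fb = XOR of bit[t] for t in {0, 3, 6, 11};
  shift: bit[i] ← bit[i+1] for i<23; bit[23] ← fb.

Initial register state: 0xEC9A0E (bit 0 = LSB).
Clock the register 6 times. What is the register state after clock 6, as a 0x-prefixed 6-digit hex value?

reg_0 = 0xEC9A0E
clock 1: out=0, reg = 0x764D07
clock 2: out=1, reg = 0x3B2683
clock 3: out=1, reg = 0x9D9341
clock 4: out=1, reg = 0x4EC9A0
clock 5: out=0, reg = 0xA764D0
clock 6: out=0, reg = 0xD3B268

0xD3B268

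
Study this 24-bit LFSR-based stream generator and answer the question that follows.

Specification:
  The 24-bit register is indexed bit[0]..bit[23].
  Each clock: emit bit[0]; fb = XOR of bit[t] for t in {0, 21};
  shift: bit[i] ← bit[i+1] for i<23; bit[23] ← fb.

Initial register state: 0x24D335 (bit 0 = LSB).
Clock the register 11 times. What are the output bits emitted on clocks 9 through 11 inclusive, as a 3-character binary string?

110

reg_0 = 0x24D335
clock 1: out=1, reg = 0x12699A
clock 2: out=0, reg = 0x0934CD
clock 3: out=1, reg = 0x849A66
clock 4: out=0, reg = 0x424D33
clock 5: out=1, reg = 0xA12699
clock 6: out=1, reg = 0x50934C
clock 7: out=0, reg = 0x2849A6
clock 8: out=0, reg = 0x9424D3
clock 9: out=1, reg = 0xCA1269
clock 10: out=1, reg = 0xE50934
clock 11: out=0, reg = 0xF2849A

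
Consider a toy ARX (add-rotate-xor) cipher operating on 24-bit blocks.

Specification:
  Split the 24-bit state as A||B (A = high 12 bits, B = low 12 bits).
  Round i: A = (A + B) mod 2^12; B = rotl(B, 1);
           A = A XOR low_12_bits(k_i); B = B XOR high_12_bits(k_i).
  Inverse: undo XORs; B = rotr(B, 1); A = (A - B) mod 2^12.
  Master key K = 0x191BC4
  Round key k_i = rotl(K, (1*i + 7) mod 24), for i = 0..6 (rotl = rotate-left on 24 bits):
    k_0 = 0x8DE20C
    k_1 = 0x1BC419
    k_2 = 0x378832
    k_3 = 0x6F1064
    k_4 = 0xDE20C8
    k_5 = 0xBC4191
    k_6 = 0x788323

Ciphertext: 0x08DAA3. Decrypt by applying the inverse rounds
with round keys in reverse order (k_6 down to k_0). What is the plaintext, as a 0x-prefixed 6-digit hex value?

0x75F03A

s_0 = ciphertext = 0x08DAA3
s_1 = InvRound(s_0, k_6) = 0x519E95
s_2 = InvRound(s_1, k_5) = 0x9E0AA8
s_3 = InvRound(s_2, k_4) = 0x5833A5
s_4 = InvRound(s_3, k_3) = 0x33D2AA
s_5 = InvRound(s_4, k_2) = 0xA260E9
s_6 = InvRound(s_5, k_1) = 0x5958AA
s_7 = InvRound(s_6, k_0) = 0x75F03A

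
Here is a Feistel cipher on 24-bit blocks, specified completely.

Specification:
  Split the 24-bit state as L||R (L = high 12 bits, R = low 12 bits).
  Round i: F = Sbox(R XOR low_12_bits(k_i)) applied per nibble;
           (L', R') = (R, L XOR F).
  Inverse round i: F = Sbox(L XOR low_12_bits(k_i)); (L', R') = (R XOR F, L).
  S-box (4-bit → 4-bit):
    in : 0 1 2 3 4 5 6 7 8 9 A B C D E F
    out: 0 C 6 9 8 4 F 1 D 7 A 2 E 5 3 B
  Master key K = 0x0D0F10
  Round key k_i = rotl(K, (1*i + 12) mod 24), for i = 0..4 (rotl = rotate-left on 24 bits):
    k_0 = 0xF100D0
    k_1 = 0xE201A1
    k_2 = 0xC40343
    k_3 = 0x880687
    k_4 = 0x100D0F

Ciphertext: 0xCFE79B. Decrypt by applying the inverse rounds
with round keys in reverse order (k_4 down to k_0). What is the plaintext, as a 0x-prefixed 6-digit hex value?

s_0 = ciphertext = 0xCFE79B
s_1 = InvRound(s_0, k_4) = 0xB27CFE
s_2 = InvRound(s_1, k_3) = 0x95EB27
s_3 = InvRound(s_2, k_2) = 0x1E295E
s_4 = InvRound(s_3, k_1) = 0x9D71E2
s_5 = InvRound(s_4, k_0) = 0x6E39D7

0x6E39D7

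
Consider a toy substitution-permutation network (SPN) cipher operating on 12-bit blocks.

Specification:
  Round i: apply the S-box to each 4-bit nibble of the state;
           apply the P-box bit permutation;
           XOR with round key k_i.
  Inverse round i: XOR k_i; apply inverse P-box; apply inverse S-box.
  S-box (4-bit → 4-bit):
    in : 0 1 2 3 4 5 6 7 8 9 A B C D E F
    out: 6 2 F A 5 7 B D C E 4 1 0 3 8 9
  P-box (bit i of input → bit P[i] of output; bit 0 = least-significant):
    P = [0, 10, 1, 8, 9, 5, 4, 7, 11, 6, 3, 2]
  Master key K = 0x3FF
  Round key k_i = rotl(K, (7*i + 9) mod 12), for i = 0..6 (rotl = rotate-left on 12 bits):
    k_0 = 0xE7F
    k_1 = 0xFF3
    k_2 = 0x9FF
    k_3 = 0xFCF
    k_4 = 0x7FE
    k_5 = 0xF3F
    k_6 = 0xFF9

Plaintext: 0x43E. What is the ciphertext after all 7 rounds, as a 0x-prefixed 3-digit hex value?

0x574

s_0 = plaintext = 0x43E
s_1 = Round(s_0, k_0) = 0x7D7
s_2 = Round(s_1, k_1) = 0x4DC
s_3 = Round(s_2, k_2) = 0x3D7
s_4 = Round(s_3, k_3) = 0xCA8
s_5 = Round(s_4, k_4) = 0x6EC
s_6 = Round(s_5, k_5) = 0x7FB
s_7 = Round(s_6, k_6) = 0x574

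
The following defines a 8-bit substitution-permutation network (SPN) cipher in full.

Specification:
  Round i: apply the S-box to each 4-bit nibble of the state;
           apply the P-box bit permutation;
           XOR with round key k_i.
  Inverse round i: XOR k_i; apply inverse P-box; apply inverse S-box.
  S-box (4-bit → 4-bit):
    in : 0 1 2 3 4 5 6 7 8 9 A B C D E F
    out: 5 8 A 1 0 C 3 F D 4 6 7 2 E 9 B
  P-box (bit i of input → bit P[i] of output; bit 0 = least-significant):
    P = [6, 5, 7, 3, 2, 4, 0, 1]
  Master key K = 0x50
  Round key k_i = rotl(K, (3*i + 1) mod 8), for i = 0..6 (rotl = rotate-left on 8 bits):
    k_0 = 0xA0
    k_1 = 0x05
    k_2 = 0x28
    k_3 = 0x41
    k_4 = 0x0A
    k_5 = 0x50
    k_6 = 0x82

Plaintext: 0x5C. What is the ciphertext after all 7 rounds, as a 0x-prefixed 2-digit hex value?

s_0 = plaintext = 0x5C
s_1 = Round(s_0, k_0) = 0x83
s_2 = Round(s_1, k_1) = 0x42
s_3 = Round(s_2, k_2) = 0x00
s_4 = Round(s_3, k_3) = 0x84
s_5 = Round(s_4, k_4) = 0x0D
s_6 = Round(s_5, k_5) = 0xFD
s_7 = Round(s_6, k_6) = 0x3C

0x3C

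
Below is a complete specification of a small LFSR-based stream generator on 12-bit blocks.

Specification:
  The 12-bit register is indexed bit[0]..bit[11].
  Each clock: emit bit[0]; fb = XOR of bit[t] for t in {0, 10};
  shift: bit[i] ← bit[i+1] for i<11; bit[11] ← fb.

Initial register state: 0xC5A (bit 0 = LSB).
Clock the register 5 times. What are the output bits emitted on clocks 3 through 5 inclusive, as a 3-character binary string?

011

reg_0 = 0xC5A
clock 1: out=0, reg = 0xE2D
clock 2: out=1, reg = 0x716
clock 3: out=0, reg = 0xB8B
clock 4: out=1, reg = 0xDC5
clock 5: out=1, reg = 0x6E2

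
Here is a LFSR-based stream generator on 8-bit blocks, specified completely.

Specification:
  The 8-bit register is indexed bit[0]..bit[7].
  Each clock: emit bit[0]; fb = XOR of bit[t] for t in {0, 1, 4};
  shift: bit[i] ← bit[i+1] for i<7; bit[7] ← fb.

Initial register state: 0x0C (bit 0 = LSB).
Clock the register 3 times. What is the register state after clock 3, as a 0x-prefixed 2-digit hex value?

0x41

reg_0 = 0x0C
clock 1: out=0, reg = 0x06
clock 2: out=0, reg = 0x83
clock 3: out=1, reg = 0x41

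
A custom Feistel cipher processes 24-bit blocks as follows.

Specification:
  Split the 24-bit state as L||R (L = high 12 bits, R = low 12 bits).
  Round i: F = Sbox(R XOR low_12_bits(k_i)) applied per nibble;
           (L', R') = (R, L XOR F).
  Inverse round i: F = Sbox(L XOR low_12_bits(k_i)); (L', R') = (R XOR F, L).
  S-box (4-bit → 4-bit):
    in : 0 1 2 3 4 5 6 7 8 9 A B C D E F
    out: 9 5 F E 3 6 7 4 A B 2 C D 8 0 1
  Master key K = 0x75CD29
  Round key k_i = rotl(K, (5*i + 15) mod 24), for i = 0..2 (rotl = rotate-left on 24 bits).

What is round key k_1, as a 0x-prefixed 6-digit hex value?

0x975CD2

K = 0x75CD29
k_0 = rotl(K, (5*0+15) mod 24) = rotl(K, 15) = 0x94BAE6
k_1 = rotl(K, (5*1+15) mod 24) = rotl(K, 20) = 0x975CD2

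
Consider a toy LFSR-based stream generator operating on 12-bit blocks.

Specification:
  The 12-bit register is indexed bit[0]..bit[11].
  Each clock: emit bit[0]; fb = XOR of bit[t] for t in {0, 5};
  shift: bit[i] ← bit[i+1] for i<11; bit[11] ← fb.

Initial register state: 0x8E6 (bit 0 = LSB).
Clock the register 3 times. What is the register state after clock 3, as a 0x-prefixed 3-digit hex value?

0x31C

reg_0 = 0x8E6
clock 1: out=0, reg = 0xC73
clock 2: out=1, reg = 0x639
clock 3: out=1, reg = 0x31C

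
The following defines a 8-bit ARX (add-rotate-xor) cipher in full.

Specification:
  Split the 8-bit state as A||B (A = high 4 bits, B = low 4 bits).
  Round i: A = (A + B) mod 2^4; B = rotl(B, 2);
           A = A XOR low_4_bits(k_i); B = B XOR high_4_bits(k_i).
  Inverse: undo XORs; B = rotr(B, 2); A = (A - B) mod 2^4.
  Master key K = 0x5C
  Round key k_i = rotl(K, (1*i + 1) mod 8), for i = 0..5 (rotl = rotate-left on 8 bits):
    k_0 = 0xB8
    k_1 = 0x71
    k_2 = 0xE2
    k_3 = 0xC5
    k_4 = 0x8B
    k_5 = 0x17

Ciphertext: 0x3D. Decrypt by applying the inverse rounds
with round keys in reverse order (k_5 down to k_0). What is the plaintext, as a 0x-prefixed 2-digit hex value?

s_0 = ciphertext = 0x3D
s_1 = InvRound(s_0, k_5) = 0x13
s_2 = InvRound(s_1, k_4) = 0xCE
s_3 = InvRound(s_2, k_3) = 0x18
s_4 = InvRound(s_3, k_2) = 0xA9
s_5 = InvRound(s_4, k_1) = 0x0B
s_6 = InvRound(s_5, k_0) = 0x80

0x80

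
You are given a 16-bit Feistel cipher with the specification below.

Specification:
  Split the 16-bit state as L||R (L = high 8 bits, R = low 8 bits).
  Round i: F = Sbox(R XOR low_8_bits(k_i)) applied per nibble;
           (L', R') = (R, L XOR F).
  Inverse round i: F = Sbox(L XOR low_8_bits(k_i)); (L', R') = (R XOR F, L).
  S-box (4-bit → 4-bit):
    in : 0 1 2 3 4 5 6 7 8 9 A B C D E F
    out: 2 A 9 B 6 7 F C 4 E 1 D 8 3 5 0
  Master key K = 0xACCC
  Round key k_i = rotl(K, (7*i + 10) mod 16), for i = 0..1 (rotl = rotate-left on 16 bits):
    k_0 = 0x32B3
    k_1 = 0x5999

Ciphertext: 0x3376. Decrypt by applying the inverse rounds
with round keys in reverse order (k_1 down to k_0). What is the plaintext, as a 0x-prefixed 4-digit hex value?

s_0 = ciphertext = 0x3376
s_1 = InvRound(s_0, k_1) = 0x6733
s_2 = InvRound(s_1, k_0) = 0x0567

0x0567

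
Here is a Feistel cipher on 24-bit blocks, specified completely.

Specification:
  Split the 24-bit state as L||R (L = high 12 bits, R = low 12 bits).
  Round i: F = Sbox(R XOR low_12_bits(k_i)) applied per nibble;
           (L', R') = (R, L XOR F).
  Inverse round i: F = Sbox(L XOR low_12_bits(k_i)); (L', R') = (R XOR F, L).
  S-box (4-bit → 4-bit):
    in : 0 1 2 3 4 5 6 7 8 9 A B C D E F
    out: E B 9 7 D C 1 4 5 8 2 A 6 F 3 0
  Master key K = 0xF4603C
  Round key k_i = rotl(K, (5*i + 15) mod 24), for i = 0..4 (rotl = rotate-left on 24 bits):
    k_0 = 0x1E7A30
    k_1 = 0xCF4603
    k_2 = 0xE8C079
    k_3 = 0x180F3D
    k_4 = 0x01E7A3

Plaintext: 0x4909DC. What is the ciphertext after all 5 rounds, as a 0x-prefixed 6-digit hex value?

0xB97983

s_0 = plaintext = 0x4909DC
s_1 = Round(s_0, k_0) = 0x9DC3A6
s_2 = Round(s_1, k_1) = 0x3A65F0
s_3 = Round(s_2, k_2) = 0x5F0FFE
s_4 = Round(s_3, k_3) = 0xFFEB97
s_5 = Round(s_4, k_4) = 0xB97983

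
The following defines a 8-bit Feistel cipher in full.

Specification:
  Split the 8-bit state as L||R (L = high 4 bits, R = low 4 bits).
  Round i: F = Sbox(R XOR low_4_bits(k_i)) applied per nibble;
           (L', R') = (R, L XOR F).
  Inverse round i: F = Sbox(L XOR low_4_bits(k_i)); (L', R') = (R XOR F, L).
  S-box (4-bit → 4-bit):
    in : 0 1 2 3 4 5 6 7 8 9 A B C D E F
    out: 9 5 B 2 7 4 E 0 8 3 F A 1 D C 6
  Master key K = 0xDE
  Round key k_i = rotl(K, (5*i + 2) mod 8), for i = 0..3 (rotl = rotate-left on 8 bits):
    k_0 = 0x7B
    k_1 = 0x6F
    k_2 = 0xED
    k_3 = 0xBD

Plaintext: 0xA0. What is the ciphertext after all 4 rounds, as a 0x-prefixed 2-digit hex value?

s_0 = plaintext = 0xA0
s_1 = Round(s_0, k_0) = 0x00
s_2 = Round(s_1, k_1) = 0x06
s_3 = Round(s_2, k_2) = 0x6A
s_4 = Round(s_3, k_3) = 0xA6

0xA6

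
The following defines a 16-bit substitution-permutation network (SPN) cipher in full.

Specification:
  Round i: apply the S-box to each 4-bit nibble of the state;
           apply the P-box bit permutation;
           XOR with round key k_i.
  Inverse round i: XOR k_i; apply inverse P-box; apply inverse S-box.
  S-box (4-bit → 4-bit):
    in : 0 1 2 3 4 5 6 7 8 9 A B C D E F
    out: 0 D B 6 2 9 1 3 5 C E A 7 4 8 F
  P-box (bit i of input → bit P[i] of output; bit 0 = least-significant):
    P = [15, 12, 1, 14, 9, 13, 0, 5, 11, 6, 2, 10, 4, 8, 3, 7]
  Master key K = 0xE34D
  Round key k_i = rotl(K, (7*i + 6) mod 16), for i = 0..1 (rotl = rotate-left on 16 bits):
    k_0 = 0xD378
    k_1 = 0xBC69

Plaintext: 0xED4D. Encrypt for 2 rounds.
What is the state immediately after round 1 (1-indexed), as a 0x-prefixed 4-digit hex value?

s_0 = plaintext = 0xED4D
s_1 = Round(s_0, k_0) = 0xF3FE
s_2 = Round(s_1, k_1) = 0xDF94

0xF3FE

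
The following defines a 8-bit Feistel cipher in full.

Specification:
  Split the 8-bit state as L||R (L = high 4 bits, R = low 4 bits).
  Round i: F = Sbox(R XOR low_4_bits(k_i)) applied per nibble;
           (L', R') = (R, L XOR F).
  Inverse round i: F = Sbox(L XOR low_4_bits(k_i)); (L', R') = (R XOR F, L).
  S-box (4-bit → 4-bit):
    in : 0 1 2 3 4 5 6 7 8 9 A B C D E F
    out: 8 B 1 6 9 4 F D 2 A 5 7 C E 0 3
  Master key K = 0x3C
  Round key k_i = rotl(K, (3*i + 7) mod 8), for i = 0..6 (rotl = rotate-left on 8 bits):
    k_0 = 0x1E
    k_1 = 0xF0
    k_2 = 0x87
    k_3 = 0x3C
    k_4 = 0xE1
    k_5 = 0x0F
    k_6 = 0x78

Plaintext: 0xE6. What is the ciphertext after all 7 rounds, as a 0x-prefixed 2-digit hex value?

s_0 = plaintext = 0xE6
s_1 = Round(s_0, k_0) = 0x6C
s_2 = Round(s_1, k_1) = 0xCA
s_3 = Round(s_2, k_2) = 0xA2
s_4 = Round(s_3, k_3) = 0x2A
s_5 = Round(s_4, k_4) = 0xA5
s_6 = Round(s_5, k_5) = 0x5F
s_7 = Round(s_6, k_6) = 0xF8

0xF8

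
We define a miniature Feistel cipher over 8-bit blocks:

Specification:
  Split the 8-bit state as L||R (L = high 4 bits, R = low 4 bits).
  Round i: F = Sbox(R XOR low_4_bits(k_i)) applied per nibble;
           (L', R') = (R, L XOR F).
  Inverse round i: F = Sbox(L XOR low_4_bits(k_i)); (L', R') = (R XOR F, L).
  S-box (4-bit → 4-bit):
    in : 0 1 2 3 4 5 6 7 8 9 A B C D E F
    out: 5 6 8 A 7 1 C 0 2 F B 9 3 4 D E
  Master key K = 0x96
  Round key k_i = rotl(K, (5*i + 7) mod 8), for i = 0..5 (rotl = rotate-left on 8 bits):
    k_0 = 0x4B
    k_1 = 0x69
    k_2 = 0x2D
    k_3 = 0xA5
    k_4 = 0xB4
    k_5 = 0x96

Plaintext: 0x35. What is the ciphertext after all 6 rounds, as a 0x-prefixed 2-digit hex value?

s_0 = plaintext = 0x35
s_1 = Round(s_0, k_0) = 0x5E
s_2 = Round(s_1, k_1) = 0xE5
s_3 = Round(s_2, k_2) = 0x5C
s_4 = Round(s_3, k_3) = 0xCA
s_5 = Round(s_4, k_4) = 0xA1
s_6 = Round(s_5, k_5) = 0x1A

0x1A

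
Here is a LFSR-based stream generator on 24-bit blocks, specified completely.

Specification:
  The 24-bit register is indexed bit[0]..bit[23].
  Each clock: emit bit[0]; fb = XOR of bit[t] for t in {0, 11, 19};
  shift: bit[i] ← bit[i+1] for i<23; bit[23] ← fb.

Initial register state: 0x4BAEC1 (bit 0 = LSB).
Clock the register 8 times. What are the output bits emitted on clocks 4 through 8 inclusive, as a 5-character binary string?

00011

reg_0 = 0x4BAEC1
clock 1: out=1, reg = 0xA5D760
clock 2: out=0, reg = 0x52EBB0
clock 3: out=0, reg = 0xA975D8
clock 4: out=0, reg = 0xD4BAEC
clock 5: out=0, reg = 0xEA5D76
clock 6: out=0, reg = 0x752EBB
clock 7: out=1, reg = 0x3A975D
clock 8: out=1, reg = 0x1D4BAE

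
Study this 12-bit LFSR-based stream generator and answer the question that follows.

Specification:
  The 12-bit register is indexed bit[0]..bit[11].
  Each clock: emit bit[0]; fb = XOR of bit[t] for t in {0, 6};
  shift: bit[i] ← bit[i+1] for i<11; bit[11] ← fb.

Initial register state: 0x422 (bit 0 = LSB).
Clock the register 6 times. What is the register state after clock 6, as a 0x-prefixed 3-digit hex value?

0xC90

reg_0 = 0x422
clock 1: out=0, reg = 0x211
clock 2: out=1, reg = 0x908
clock 3: out=0, reg = 0x484
clock 4: out=0, reg = 0x242
clock 5: out=0, reg = 0x921
clock 6: out=1, reg = 0xC90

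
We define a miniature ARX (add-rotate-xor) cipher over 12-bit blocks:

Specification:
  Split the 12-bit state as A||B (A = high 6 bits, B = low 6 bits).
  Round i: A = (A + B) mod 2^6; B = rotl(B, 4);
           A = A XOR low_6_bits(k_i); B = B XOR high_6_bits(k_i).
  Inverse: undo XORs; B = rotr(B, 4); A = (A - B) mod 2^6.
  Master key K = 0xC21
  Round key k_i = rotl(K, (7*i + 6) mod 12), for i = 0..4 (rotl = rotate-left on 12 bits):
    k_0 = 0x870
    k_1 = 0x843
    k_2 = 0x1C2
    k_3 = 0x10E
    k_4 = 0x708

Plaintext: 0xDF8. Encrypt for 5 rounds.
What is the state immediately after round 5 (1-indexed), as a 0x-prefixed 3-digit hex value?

s_0 = plaintext = 0xDF8
s_1 = Round(s_0, k_0) = 0x7EF
s_2 = Round(s_1, k_1) = 0x35A
s_3 = Round(s_2, k_2) = 0x961
s_4 = Round(s_3, k_3) = 0x21C
s_5 = Round(s_4, k_4) = 0xB1B

0xB1B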